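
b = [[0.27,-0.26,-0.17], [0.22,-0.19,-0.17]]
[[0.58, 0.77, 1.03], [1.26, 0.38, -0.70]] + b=[[0.85, 0.51, 0.86], [1.48, 0.19, -0.87]]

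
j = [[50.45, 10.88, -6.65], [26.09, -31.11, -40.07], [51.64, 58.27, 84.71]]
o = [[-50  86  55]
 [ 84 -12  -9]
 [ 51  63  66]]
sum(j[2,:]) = 194.62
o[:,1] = [86, -12, 63]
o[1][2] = -9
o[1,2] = -9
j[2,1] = 58.27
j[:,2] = [-6.65, -40.07, 84.71]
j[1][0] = 26.09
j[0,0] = 50.45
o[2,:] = [51, 63, 66]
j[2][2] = 84.71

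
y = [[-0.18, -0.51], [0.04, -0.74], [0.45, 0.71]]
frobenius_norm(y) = 1.24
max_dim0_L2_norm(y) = 1.15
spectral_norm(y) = 1.20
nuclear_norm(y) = 1.54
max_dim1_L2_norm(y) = 0.84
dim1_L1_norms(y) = [0.69, 0.78, 1.16]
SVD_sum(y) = [[-0.16, -0.52],[-0.21, -0.66],[0.25, 0.77]] + [[-0.02, 0.01],[0.25, -0.08],[0.20, -0.06]]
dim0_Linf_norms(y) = [0.45, 0.74]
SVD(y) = [[-0.45, 0.05], [-0.58, -0.78], [0.68, -0.63]] @ diag([1.1972949338798402, 0.3387991164475923]) @ [[0.3, 0.95], [-0.95, 0.30]]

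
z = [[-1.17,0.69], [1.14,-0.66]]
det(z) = -0.014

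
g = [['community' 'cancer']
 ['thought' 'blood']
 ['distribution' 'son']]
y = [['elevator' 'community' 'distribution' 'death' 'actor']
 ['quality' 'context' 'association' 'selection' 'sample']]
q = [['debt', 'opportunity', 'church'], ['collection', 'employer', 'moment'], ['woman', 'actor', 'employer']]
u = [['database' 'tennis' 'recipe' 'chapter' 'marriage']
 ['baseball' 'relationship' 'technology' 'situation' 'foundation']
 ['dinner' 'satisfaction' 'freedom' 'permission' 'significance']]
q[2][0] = 'woman'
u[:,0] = ['database', 'baseball', 'dinner']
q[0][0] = 'debt'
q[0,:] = ['debt', 'opportunity', 'church']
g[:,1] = ['cancer', 'blood', 'son']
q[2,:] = ['woman', 'actor', 'employer']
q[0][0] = 'debt'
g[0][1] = 'cancer'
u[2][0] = 'dinner'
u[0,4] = 'marriage'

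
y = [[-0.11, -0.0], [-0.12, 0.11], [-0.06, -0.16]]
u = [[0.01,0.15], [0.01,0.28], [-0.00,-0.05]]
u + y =[[-0.10, 0.15], [-0.11, 0.39], [-0.06, -0.21]]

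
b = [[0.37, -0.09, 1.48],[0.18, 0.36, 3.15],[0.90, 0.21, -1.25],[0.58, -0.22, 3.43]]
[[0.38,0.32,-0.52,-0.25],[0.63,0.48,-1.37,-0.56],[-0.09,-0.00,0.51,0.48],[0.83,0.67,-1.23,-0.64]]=b @ [[0.2, 0.23, 0.10, 0.20],[-0.11, -0.1, -0.36, 0.18],[0.2, 0.15, -0.4, -0.21]]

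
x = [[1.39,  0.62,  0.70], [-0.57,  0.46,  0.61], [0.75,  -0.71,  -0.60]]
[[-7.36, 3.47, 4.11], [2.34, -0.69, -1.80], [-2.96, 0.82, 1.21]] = x@[[-4.87, 2.04, 2.83], [-1.02, 0.93, 4.26], [0.06, 0.08, -3.52]]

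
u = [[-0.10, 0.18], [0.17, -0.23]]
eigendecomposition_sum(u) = [[0.01, 0.01], [0.01, 0.01]] + [[-0.11, 0.17], [0.16, -0.24]]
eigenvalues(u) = [0.02, -0.35]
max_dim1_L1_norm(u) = 0.4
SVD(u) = [[-0.58, 0.81], [0.81, 0.58]] @ diag([0.35175728721813654, 0.02160580683375294]) @ [[0.56,-0.83], [0.83,0.56]]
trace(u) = -0.33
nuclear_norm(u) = 0.37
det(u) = -0.01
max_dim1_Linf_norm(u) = 0.23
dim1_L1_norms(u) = [0.28, 0.4]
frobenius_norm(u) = 0.35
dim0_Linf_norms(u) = [0.17, 0.23]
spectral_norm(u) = 0.35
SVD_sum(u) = [[-0.11,0.17],[0.16,-0.24]] + [[0.01, 0.01], [0.01, 0.01]]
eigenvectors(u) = [[0.83, -0.58], [0.56, 0.81]]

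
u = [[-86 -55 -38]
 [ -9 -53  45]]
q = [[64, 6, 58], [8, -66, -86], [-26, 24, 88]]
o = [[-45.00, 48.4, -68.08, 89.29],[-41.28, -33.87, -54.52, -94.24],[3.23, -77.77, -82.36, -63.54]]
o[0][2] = -68.08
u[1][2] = 45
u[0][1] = -55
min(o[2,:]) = -82.36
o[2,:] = [3.23, -77.77, -82.36, -63.54]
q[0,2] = 58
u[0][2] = -38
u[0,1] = -55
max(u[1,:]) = 45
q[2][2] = 88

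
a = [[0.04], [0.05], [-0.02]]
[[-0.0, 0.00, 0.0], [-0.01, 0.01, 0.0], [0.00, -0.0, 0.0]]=a@[[-0.11, 0.10, 0.0]]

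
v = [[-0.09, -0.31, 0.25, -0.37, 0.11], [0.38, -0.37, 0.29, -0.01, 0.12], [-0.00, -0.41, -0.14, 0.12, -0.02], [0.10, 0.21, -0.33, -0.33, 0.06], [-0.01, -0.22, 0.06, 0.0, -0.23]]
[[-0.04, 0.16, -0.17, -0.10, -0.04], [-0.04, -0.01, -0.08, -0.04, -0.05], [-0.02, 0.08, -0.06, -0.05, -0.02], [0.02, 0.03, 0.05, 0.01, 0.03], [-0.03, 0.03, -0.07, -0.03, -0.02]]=v @ [[-0.00,-0.22,0.11,0.09,-0.01], [0.08,-0.23,0.24,0.16,0.08], [-0.04,-0.08,-0.12,-0.02,-0.05], [0.04,-0.21,0.15,0.10,0.01], [0.05,0.08,0.02,-0.04,0.0]]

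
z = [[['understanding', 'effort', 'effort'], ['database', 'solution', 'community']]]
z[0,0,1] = 'effort'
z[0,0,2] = 'effort'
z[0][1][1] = 'solution'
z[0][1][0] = 'database'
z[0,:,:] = [['understanding', 'effort', 'effort'], ['database', 'solution', 'community']]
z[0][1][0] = 'database'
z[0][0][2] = 'effort'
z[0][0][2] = 'effort'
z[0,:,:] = [['understanding', 'effort', 'effort'], ['database', 'solution', 'community']]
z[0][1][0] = 'database'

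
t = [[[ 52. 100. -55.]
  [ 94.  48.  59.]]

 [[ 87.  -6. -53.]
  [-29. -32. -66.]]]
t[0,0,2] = -55.0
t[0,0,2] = -55.0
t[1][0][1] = -6.0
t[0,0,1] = 100.0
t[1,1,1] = -32.0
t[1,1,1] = -32.0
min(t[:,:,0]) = -29.0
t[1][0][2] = -53.0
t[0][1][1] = 48.0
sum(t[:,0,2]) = -108.0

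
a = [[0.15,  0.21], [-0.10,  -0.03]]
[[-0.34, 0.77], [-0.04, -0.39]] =a @ [[1.11, 3.54], [-2.39, 1.16]]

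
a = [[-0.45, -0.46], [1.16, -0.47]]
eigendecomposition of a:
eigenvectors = [[0.01+0.53j, (0.01-0.53j)],[(0.85+0j), 0.85-0.00j]]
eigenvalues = [(-0.46+0.73j), (-0.46-0.73j)]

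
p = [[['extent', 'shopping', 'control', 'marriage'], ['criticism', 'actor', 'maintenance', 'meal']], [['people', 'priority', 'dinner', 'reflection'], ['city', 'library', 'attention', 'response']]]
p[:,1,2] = ['maintenance', 'attention']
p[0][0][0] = 'extent'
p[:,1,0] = ['criticism', 'city']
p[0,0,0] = 'extent'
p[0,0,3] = 'marriage'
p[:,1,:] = [['criticism', 'actor', 'maintenance', 'meal'], ['city', 'library', 'attention', 'response']]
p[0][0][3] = 'marriage'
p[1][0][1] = 'priority'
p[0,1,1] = 'actor'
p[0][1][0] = 'criticism'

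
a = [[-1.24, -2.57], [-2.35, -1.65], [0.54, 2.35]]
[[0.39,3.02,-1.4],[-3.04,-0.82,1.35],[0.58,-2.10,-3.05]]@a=[[-8.34,-9.28], [6.43,12.34], [2.57,-5.19]]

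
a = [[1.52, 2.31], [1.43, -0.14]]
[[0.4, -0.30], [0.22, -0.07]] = a @ [[0.16,-0.06], [0.07,-0.09]]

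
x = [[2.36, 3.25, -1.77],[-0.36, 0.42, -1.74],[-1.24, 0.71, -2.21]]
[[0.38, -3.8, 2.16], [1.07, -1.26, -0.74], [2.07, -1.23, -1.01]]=x @ [[-0.79, -0.55, 0.26], [0.51, -0.36, 0.78], [-0.33, 0.75, 0.56]]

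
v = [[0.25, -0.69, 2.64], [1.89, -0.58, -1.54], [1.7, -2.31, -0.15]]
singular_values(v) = [3.51, 3.02, 0.77]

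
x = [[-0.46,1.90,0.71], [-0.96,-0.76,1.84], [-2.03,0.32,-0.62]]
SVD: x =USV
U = [[-0.55,-0.42,0.73], [-0.51,0.85,0.11], [-0.66,-0.31,-0.68]]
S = [2.44, 2.13, 1.83]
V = [[0.86, -0.35, -0.37],[0.00, -0.72, 0.69],[0.52, 0.59, 0.62]]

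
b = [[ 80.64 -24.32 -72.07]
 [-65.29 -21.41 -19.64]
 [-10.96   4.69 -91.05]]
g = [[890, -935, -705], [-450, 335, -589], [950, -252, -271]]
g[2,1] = -252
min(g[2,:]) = -271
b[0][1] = -24.32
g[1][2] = -589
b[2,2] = -91.05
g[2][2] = -271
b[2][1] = 4.69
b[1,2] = -19.64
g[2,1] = -252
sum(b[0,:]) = -15.749999999999993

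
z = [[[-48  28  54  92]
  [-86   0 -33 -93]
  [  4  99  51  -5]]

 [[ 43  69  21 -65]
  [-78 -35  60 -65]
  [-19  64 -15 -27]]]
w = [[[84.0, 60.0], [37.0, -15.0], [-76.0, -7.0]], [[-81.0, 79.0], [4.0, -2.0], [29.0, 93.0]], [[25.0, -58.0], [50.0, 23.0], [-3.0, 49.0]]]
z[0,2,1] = 99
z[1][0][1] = 69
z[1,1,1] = -35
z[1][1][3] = -65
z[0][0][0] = -48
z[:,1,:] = [[-86, 0, -33, -93], [-78, -35, 60, -65]]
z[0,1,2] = -33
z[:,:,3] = [[92, -93, -5], [-65, -65, -27]]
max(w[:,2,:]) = 93.0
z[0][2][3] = -5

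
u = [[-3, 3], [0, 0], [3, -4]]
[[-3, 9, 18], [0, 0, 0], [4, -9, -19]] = u @ [[0, -3, -5], [-1, 0, 1]]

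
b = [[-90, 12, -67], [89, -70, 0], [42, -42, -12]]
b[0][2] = -67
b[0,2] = -67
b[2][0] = 42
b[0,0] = -90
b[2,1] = -42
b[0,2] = -67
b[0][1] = 12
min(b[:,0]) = -90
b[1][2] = 0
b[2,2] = -12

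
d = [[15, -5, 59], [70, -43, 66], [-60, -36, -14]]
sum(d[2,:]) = -110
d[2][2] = -14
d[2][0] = -60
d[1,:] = [70, -43, 66]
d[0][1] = -5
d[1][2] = 66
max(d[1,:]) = 70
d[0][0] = 15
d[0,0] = 15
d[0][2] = 59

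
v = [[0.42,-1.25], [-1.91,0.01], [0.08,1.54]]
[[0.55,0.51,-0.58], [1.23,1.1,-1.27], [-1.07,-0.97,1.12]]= v @ [[-0.65, -0.58, 0.67], [-0.66, -0.6, 0.69]]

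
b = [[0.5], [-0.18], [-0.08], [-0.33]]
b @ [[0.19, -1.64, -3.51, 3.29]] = [[0.10, -0.82, -1.76, 1.64],[-0.03, 0.3, 0.63, -0.59],[-0.02, 0.13, 0.28, -0.26],[-0.06, 0.54, 1.16, -1.09]]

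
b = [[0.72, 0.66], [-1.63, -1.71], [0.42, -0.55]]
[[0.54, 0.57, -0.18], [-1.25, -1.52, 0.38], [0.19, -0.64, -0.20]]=b @ [[0.63, -0.16, -0.34],[0.13, 1.04, 0.1]]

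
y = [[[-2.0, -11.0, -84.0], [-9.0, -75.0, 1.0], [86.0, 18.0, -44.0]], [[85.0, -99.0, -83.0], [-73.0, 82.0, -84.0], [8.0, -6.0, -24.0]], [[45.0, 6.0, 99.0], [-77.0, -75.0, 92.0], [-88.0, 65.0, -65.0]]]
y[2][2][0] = -88.0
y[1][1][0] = -73.0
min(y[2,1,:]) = -77.0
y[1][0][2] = -83.0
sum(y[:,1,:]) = -218.0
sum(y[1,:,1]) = -23.0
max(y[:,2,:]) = 86.0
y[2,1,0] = -77.0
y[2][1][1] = -75.0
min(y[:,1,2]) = -84.0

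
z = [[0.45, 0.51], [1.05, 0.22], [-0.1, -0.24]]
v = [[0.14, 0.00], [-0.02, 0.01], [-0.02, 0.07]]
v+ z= [[0.59,0.51], [1.03,0.23], [-0.12,-0.17]]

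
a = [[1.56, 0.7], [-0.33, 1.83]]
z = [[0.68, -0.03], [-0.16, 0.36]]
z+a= [[2.24,0.67], [-0.49,2.19]]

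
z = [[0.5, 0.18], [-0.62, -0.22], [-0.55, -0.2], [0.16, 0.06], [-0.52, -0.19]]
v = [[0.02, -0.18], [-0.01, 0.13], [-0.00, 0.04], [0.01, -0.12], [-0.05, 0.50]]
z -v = [[0.48,  0.36],  [-0.61,  -0.35],  [-0.55,  -0.24],  [0.15,  0.18],  [-0.47,  -0.69]]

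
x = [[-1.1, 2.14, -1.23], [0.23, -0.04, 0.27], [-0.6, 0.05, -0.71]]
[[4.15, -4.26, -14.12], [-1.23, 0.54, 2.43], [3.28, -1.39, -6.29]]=x@[[0.38, -1.45, 6.11], [-0.74, -0.95, -1.39], [-5.00, 3.11, 3.60]]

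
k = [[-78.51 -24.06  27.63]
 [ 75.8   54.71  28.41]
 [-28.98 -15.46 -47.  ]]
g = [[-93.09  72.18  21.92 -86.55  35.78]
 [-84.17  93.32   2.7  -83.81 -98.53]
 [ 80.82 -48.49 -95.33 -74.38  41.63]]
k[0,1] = -24.06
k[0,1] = -24.06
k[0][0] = -78.51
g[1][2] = 2.7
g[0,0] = -93.09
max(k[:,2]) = 28.41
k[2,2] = -47.0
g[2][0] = 80.82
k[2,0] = -28.98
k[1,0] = 75.8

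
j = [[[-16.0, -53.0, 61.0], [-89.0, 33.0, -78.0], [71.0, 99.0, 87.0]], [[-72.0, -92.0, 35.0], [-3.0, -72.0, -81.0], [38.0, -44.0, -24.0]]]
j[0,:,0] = [-16.0, -89.0, 71.0]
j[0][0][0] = -16.0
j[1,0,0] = -72.0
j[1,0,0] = -72.0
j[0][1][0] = -89.0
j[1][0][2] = 35.0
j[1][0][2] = 35.0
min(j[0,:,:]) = -89.0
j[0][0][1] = -53.0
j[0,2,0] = 71.0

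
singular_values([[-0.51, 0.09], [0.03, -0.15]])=[0.52, 0.14]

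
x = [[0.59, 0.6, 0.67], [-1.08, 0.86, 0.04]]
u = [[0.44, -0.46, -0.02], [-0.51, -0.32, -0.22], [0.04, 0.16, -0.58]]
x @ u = [[-0.02, -0.36, -0.53],[-0.91, 0.23, -0.19]]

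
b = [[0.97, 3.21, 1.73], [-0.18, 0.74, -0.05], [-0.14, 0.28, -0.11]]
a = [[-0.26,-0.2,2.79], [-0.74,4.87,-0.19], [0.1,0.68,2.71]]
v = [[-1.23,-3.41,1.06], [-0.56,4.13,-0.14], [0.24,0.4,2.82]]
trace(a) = 7.32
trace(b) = 1.60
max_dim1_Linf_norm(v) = 4.13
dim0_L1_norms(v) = [2.03, 7.94, 4.02]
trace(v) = 5.72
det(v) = -20.95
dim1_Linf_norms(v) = [3.41, 4.13, 2.82]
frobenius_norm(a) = 6.33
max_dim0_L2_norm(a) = 4.92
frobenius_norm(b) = 3.86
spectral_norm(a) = 4.97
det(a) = -6.62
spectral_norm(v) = 5.43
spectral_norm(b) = 3.82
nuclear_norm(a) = 9.21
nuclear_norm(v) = 9.68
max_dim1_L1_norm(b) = 5.91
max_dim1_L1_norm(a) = 5.8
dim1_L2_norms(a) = [2.81, 4.93, 2.8]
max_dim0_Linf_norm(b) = 3.21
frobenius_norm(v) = 6.31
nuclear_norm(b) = 4.41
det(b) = -0.01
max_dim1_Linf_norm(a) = 4.87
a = v + b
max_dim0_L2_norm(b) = 3.31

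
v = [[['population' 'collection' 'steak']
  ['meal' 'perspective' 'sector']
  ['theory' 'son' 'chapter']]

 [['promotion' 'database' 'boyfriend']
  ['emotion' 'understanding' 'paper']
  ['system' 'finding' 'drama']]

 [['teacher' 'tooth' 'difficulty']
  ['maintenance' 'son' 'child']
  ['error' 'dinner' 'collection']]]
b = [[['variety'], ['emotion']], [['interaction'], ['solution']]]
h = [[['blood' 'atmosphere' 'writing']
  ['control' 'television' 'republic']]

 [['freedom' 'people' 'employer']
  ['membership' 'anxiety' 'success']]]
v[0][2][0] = 'theory'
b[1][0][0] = 'interaction'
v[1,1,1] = 'understanding'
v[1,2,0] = 'system'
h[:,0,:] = [['blood', 'atmosphere', 'writing'], ['freedom', 'people', 'employer']]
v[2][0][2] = 'difficulty'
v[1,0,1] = 'database'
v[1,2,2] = 'drama'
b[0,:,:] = [['variety'], ['emotion']]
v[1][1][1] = 'understanding'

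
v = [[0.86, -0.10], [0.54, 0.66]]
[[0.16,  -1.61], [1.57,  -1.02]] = v@[[0.42,-1.87], [2.04,-0.02]]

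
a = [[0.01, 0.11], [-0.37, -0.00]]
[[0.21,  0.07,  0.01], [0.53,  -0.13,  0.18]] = a @ [[-1.44, 0.36, -0.49], [2.03, 0.63, 0.12]]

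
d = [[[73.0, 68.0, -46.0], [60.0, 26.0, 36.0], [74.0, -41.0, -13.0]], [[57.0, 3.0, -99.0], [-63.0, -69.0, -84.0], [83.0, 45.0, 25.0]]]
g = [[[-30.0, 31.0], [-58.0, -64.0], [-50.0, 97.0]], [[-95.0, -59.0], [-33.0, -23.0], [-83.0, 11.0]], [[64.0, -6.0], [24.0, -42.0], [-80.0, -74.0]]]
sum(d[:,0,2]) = -145.0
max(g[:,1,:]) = 24.0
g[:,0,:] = [[-30.0, 31.0], [-95.0, -59.0], [64.0, -6.0]]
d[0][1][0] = 60.0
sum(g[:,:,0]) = -341.0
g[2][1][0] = 24.0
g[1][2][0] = -83.0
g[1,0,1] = -59.0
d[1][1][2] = -84.0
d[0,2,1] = -41.0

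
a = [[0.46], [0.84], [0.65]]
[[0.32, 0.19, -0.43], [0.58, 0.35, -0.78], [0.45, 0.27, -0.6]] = a @ [[0.69, 0.42, -0.93]]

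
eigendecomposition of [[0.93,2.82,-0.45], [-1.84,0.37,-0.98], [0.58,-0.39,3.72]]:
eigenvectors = [[-0.79+0.00j,-0.79-0.00j,(-0.29+0j)], [0.08-0.59j,0.08+0.59j,-0.12+0.00j], [(0.14+0.03j),(0.14-0.03j),0.95+0.00j]]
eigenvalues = [(0.71+2.15j), (0.71-2.15j), (3.59+0j)]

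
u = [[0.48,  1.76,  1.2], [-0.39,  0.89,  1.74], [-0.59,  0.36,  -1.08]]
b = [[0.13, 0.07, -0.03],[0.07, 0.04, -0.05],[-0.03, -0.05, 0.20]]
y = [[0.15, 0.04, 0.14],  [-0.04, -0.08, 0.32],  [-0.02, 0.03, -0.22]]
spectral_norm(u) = 2.87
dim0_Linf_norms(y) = [0.15, 0.08, 0.32]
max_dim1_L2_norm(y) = 0.33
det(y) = 0.00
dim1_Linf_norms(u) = [1.76, 1.74, 1.08]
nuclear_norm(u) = 4.90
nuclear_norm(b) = 0.38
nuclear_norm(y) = 0.59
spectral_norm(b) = 0.24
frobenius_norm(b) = 0.27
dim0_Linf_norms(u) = [0.59, 1.76, 1.74]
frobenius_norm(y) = 0.45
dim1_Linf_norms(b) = [0.13, 0.07, 0.2]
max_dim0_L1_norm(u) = 4.02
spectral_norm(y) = 0.42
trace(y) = -0.15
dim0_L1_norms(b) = [0.23, 0.16, 0.28]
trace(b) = 0.37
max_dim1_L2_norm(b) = 0.21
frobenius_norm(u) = 3.22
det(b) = -0.00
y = u @ b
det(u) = -2.85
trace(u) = 0.29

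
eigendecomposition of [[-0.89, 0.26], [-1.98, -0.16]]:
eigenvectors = [[(-0.17+0.29j), (-0.17-0.29j)], [-0.94+0.00j, (-0.94-0j)]]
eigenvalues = [(-0.52+0.62j), (-0.52-0.62j)]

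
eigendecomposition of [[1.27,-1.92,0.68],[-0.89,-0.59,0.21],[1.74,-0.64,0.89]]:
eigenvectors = [[0.64, -0.61, -0.12],[-0.13, -0.75, 0.29],[0.76, 0.25, 0.95]]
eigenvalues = [2.48, -1.38, 0.48]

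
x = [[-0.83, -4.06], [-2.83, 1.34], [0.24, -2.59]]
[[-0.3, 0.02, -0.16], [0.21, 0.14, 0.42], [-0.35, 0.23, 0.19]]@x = [[0.15, 1.66], [-0.47, -1.75], [-0.31, 1.24]]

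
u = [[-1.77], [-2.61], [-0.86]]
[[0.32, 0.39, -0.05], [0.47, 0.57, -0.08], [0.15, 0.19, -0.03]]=u @ [[-0.18,-0.22,0.03]]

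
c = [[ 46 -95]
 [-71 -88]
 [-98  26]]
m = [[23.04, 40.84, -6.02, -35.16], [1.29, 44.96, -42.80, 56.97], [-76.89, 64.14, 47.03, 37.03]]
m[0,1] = 40.84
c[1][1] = -88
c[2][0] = -98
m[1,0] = 1.29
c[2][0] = -98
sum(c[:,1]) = -157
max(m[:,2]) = 47.03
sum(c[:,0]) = -123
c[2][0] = -98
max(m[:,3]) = 56.97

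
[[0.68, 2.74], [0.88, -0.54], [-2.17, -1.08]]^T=[[0.68,0.88,-2.17], [2.74,-0.54,-1.08]]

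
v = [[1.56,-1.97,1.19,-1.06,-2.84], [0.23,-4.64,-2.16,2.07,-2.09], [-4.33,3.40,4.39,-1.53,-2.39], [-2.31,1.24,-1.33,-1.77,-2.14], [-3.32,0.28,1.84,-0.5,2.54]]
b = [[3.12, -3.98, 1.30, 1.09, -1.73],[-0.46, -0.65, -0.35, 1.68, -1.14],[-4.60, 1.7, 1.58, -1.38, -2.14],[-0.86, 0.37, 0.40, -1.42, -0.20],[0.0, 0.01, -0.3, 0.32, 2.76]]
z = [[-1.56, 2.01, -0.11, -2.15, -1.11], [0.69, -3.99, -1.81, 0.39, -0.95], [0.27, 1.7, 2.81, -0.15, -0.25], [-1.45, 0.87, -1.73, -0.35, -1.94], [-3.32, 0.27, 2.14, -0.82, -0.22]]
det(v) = 1173.78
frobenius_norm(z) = 8.38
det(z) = 151.82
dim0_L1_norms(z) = [7.29, 8.84, 8.6, 3.86, 4.47]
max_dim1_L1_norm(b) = 11.4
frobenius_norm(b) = 8.96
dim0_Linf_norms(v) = [4.33, 4.64, 4.39, 2.07, 2.84]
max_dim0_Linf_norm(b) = 4.6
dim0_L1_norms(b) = [9.04, 6.71, 3.93, 5.89, 7.97]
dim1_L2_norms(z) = [3.51, 4.55, 3.31, 3.12, 4.05]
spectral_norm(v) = 9.24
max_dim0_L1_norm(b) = 9.04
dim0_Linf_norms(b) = [4.6, 3.98, 1.58, 1.68, 2.76]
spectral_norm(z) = 6.22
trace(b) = 5.39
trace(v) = 2.08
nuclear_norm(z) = 16.31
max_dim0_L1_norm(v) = 12.0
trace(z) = -3.31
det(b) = 39.91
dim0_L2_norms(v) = [6.13, 6.21, 5.52, 3.34, 5.4]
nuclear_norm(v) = 23.90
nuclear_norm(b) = 15.92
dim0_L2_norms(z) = [4.01, 4.87, 4.33, 2.36, 2.45]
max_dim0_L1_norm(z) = 8.84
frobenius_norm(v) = 12.12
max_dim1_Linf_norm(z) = 3.99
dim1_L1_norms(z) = [6.94, 7.83, 5.18, 6.34, 6.77]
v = b + z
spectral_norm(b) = 7.14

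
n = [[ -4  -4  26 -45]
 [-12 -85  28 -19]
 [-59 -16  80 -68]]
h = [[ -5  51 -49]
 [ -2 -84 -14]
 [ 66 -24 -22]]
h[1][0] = -2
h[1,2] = -14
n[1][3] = -19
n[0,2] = 26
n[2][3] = -68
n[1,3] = -19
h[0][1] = 51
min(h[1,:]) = -84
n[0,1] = -4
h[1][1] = -84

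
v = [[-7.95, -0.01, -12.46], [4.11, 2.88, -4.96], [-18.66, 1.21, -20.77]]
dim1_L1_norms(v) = [20.42, 11.95, 40.64]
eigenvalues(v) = [(-30.83+0j), (2.5+1.92j), (2.5-1.92j)]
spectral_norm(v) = 31.56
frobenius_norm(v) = 32.39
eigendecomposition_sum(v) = [[(-9.55+0j), 0.41+0.00j, (-11.62+0j)], [-1.42+0.00j, 0.06+0.00j, (-1.72+0j)], [(-17.54+0j), (0.76+0j), -21.34+0.00j]] + [[(0.8+0.74j), (-0.21+0.31j), (-0.42-0.43j)],[(2.76-3.72j), (1.41+0.75j), -1.62+1.96j],[(-0.56-0.74j), (0.22-0.23j), 0.29+0.42j]] + [[(0.8-0.74j), -0.21-0.31j, -0.42+0.43j],[(2.76+3.72j), (1.41-0.75j), (-1.62-1.96j)],[(-0.56+0.74j), 0.22+0.23j, (0.29-0.42j)]]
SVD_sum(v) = [[-9.30, 0.55, -11.32], [-0.84, 0.05, -1.03], [-17.71, 1.05, -21.56]] + [[1.05, 0.52, -0.84], [5.04, 2.52, -4.02], [-0.79, -0.4, 0.63]] + [[0.3, -1.09, -0.30], [-0.09, 0.31, 0.09], [-0.15, 0.56, 0.15]]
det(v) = -305.52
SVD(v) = [[-0.46, -0.20, -0.86],[-0.04, -0.97, 0.25],[-0.88, 0.15, 0.44]] @ diag([31.564124129644902, 7.15332468894012, 1.353112642379764]) @ [[0.63, -0.04, 0.77],[-0.73, -0.36, 0.58],[-0.26, 0.93, 0.26]]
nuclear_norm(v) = 40.07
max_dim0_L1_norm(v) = 38.19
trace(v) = -25.84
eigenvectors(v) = [[0.48+0.00j, (-0.02+0.22j), -0.02-0.22j], [0.07+0.00j, 0.96+0.00j, (0.96-0j)], [0.88+0.00j, 0.05-0.18j, 0.05+0.18j]]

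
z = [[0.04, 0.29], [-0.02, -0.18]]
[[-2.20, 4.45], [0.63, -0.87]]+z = [[-2.16, 4.74],[0.61, -1.05]]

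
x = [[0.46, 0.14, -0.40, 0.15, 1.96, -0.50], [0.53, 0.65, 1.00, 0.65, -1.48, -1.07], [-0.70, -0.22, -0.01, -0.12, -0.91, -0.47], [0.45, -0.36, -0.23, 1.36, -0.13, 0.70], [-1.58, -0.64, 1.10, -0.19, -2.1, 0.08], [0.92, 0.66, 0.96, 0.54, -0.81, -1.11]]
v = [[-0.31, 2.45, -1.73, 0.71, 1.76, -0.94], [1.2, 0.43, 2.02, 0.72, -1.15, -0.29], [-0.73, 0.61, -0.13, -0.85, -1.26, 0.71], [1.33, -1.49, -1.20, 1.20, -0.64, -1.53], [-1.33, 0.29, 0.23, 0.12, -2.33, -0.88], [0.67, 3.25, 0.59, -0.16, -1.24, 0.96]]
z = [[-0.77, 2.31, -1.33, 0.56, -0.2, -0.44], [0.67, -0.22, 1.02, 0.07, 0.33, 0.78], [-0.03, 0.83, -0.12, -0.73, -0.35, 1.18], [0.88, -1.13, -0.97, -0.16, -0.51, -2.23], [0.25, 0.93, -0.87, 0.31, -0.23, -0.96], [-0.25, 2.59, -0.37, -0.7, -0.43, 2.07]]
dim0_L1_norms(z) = [2.85, 8.01, 4.68, 2.53, 2.05, 7.66]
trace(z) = 0.57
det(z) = -0.00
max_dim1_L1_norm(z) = 6.41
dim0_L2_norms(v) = [2.46, 4.41, 2.99, 1.8, 3.66, 2.35]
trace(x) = -0.75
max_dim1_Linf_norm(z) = 2.59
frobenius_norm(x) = 5.22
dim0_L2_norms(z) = [1.39, 3.86, 2.16, 1.21, 0.88, 3.52]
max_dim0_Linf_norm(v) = 3.25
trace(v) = -0.18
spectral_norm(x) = 3.97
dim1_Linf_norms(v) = [2.45, 2.02, 1.26, 1.53, 2.33, 3.25]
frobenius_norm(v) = 7.52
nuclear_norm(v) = 15.95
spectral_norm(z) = 4.65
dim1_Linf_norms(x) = [1.96, 1.48, 0.91, 1.36, 2.1, 1.11]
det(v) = -16.38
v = z + x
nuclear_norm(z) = 10.40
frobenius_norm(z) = 6.01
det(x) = 1.05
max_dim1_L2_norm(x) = 2.93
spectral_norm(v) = 4.57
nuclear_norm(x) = 9.94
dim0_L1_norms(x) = [4.64, 2.67, 3.7, 3.01, 7.39, 3.93]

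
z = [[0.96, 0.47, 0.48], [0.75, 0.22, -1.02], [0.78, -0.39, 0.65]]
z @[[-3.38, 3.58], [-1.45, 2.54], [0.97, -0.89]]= [[-3.46,4.20], [-3.84,4.15], [-1.44,1.22]]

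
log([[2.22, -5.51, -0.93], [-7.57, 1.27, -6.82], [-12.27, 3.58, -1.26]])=[[2.45+1.43j, -0.51+0.56j, 0.41+0.80j], [0.37+2.31j, 1.94+0.90j, (-0.21+1.3j)], [(-1+1.44j), 0.98+0.56j, 1.46+0.81j]]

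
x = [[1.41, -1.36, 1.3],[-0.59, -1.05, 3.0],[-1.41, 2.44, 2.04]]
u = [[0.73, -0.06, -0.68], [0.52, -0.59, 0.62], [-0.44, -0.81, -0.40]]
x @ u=[[-0.25,  -0.34,  -2.32],  [-2.3,  -1.78,  -1.45],  [-0.66,  -3.01,  1.66]]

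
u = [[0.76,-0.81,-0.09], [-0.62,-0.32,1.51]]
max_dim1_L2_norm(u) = 1.66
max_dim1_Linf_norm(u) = 1.51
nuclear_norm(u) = 2.77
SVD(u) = [[-0.21, 0.98], [0.98, 0.21]] @ diag([1.6859753319081896, 1.0799014678187404]) @ [[-0.46,-0.08,0.89], [0.57,-0.8,0.22]]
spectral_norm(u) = 1.69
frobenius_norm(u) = 2.00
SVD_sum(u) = [[0.16,0.03,-0.32], [-0.75,-0.14,1.46]] + [[0.6, -0.84, 0.23],[0.13, -0.18, 0.05]]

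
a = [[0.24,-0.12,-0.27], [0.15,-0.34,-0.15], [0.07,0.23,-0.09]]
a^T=[[0.24, 0.15, 0.07], [-0.12, -0.34, 0.23], [-0.27, -0.15, -0.09]]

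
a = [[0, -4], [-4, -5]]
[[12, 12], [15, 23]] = a @[[0, -2], [-3, -3]]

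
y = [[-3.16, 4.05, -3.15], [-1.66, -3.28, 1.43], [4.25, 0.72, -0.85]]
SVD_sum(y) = [[-2.64, 4.44, -3.03], [1.07, -1.80, 1.23], [0.4, -0.67, 0.46]] + [[-0.53, -0.23, 0.13], [-2.75, -1.17, 0.67], [3.83, 1.64, -0.94]] + [[0.01, -0.16, -0.25], [0.02, -0.31, -0.47], [0.01, -0.24, -0.37]]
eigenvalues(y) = [(-3.18+4.35j), (-3.18-4.35j), (-0.92+0j)]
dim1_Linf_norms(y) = [4.05, 3.28, 4.25]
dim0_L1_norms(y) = [9.07, 8.05, 5.43]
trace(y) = -7.29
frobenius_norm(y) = 8.44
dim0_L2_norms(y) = [5.55, 5.26, 3.56]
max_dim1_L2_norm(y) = 6.03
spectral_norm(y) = 6.52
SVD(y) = [[-0.92, -0.11, 0.38], [0.37, -0.58, 0.73], [0.14, 0.81, 0.57]] @ diag([6.524929251212681, 5.291072299933612, 0.776371163519333]) @ [[0.44, -0.74, 0.51],[0.9, 0.38, -0.22],[0.03, -0.55, -0.83]]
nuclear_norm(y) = 12.59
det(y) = -26.80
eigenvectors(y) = [[(0.71+0j), 0.71-0.00j, (-0.11+0j)], [(-0.18+0.34j), -0.18-0.34j, (0.57+0j)], [-0.23-0.54j, -0.23+0.54j, (0.81+0j)]]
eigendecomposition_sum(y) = [[(-1.6+2.33j), (1.98+1.8j), (-1.61-0.95j)], [-0.71-1.38j, -1.39+0.49j, (0.88-0.53j)], [(2.29+0.45j), 0.72-2.09j, (-0.19+1.53j)]] + [[-1.60-2.33j, (1.98-1.8j), -1.61+0.95j], [-0.71+1.38j, -1.39-0.49j, 0.88+0.53j], [2.29-0.45j, 0.72+2.09j, (-0.19-1.53j)]] + [[(0.05+0j), 0.10-0.00j, 0.06-0.00j], [(-0.24-0j), -0.51+0.00j, (-0.32+0j)], [(-0.34-0j), (-0.72+0j), -0.46+0.00j]]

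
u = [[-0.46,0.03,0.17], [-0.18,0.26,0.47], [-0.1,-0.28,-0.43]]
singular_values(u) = [0.79, 0.47, 0.0]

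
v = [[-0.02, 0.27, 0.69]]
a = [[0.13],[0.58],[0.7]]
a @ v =[[-0.0, 0.04, 0.09], [-0.01, 0.16, 0.40], [-0.01, 0.19, 0.48]]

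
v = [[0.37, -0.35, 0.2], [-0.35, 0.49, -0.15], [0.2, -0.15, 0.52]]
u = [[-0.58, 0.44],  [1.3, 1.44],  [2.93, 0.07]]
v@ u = [[-0.08, -0.33],[0.4, 0.54],[1.21, -0.09]]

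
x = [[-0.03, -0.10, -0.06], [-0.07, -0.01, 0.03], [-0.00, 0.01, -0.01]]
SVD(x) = [[-0.99, 0.15, 0.02], [-0.15, -0.99, 0.06], [0.03, 0.06, 1.0]] @ diag([0.12127015010856886, 0.07568530804482171, 0.012856315133257997]) @ [[0.33,  0.83,  0.45], [0.85,  -0.06,  -0.52], [-0.40,  0.55,  -0.73]]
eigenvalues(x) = [-0.1, 0.07, -0.02]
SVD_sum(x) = [[-0.04, -0.1, -0.05], [-0.01, -0.01, -0.01], [0.00, 0.0, 0.00]] + [[0.01, -0.0, -0.01], [-0.06, 0.0, 0.04], [0.0, -0.00, -0.0]] + [[-0.0, 0.0, -0.0], [-0.0, 0.00, -0.0], [-0.01, 0.01, -0.01]]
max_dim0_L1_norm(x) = 0.12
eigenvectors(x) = [[0.79, -0.73, 0.30], [0.61, 0.68, -0.52], [-0.07, 0.09, 0.8]]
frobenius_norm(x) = 0.14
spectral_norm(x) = 0.12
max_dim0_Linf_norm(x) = 0.1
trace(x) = -0.05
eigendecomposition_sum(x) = [[-0.06, -0.06, -0.02], [-0.04, -0.05, -0.01], [0.0, 0.01, 0.0]] + [[0.03,-0.04,-0.04], [-0.03,0.04,0.03], [-0.00,0.0,0.0]] + [[-0.0, 0.0, -0.01], [0.0, -0.00, 0.01], [-0.00, 0.0, -0.02]]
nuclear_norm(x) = 0.21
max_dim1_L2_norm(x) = 0.12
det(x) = 0.00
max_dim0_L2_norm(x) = 0.1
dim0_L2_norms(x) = [0.08, 0.1, 0.07]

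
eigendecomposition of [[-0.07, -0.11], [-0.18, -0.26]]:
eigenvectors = [[0.83, 0.38], [-0.56, 0.92]]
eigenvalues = [0.0, -0.33]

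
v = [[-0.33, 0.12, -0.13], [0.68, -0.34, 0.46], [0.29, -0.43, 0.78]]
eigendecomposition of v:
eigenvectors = [[-0.4,0.15,-0.08],[0.83,0.89,0.40],[0.38,0.43,0.91]]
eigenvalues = [-0.45, 0.0, 0.56]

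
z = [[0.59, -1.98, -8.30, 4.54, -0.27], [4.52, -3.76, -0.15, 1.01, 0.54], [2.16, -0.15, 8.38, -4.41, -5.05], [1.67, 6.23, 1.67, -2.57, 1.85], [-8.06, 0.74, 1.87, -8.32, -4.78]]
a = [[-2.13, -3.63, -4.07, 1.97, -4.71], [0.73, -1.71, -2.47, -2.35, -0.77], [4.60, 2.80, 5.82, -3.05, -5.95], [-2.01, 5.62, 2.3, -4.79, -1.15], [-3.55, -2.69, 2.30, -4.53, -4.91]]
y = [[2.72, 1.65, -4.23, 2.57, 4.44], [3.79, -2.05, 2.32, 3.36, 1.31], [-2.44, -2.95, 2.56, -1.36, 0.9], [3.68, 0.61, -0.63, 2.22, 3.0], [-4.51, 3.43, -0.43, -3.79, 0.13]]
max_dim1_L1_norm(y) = 15.61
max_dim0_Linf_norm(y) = 4.51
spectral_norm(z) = 16.58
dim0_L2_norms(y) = [7.85, 5.27, 5.51, 6.25, 5.59]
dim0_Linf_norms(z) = [8.06, 6.23, 8.38, 8.32, 5.05]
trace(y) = 5.58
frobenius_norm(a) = 17.85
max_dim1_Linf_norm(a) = 5.95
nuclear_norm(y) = 24.60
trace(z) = -2.14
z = y + a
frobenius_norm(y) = 13.79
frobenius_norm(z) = 21.57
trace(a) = -7.72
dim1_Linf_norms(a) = [4.71, 2.47, 5.95, 5.62, 4.91]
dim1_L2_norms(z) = [9.69, 5.99, 10.95, 7.38, 12.69]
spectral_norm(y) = 10.80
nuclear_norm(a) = 35.79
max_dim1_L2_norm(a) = 10.37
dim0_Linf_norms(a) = [4.6, 5.62, 5.82, 4.79, 5.95]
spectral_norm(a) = 12.57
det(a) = -9779.83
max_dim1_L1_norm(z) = 23.77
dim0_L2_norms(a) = [6.55, 7.92, 8.19, 7.88, 9.14]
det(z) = -11252.86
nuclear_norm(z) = 40.78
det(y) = -354.99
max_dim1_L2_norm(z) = 12.69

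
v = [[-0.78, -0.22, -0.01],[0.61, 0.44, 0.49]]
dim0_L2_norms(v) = [0.99, 0.49, 0.49]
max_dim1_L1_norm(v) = 1.54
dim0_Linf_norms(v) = [0.78, 0.44, 0.49]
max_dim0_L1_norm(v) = 1.39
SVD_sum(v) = [[-0.64, -0.31, -0.25],[0.73, 0.36, 0.28]] + [[-0.14, 0.09, 0.24], [-0.12, 0.08, 0.21]]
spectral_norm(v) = 1.15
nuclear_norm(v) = 1.53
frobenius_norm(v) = 1.21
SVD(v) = [[-0.66, 0.75], [0.75, 0.66]] @ diag([1.1461366357294995, 0.3860968948834799]) @ [[0.85, 0.42, 0.33], [-0.47, 0.32, 0.82]]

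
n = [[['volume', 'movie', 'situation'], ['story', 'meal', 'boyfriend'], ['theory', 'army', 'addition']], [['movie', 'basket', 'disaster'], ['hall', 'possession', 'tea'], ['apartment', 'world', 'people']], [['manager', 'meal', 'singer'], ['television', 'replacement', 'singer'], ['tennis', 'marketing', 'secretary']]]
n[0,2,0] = 'theory'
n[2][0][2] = 'singer'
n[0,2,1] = 'army'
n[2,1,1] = 'replacement'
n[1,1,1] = 'possession'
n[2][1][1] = 'replacement'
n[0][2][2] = 'addition'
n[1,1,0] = 'hall'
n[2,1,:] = ['television', 'replacement', 'singer']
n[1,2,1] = 'world'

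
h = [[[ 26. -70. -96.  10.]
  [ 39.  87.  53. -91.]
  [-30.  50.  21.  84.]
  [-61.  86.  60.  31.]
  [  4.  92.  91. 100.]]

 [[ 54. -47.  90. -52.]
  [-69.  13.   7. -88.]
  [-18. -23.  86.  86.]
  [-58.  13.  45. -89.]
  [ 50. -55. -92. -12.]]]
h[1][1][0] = -69.0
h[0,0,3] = 10.0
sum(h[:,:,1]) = 146.0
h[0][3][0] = -61.0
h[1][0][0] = 54.0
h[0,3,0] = -61.0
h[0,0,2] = -96.0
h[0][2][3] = 84.0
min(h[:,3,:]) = -89.0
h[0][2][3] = 84.0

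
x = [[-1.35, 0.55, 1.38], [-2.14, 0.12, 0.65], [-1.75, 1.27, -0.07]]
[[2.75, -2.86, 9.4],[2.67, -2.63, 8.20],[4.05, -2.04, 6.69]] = x @ [[-1.07, 0.89, -2.67], [1.73, -0.44, 1.78], [0.26, -1.03, 3.49]]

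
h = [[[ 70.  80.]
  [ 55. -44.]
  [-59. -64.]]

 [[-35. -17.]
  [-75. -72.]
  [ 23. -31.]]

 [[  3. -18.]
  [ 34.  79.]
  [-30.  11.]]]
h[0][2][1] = -64.0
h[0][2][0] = -59.0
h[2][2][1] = 11.0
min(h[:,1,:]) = -75.0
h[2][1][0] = 34.0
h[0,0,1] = 80.0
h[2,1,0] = 34.0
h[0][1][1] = -44.0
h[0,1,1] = -44.0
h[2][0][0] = 3.0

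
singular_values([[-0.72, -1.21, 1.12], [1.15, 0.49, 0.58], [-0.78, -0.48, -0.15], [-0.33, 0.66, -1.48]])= [2.31, 1.85, 0.0]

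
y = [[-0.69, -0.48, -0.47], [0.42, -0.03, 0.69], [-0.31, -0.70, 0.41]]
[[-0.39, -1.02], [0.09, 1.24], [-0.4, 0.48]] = y@[[0.62, 0.76], [0.15, -0.25], [-0.24, 1.32]]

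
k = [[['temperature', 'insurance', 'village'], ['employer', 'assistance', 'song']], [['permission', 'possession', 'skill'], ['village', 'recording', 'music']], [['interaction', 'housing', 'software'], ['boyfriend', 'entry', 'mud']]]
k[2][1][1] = 'entry'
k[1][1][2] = 'music'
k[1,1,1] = 'recording'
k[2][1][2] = 'mud'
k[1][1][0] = 'village'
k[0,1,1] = 'assistance'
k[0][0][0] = 'temperature'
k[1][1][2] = 'music'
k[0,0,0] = 'temperature'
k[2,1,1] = 'entry'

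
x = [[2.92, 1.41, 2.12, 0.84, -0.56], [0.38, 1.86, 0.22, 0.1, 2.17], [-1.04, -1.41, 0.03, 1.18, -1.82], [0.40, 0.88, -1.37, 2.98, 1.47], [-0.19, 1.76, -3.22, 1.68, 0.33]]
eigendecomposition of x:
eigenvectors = [[-0.05+0.00j,(0.23+0j),(-0.83+0j),(-0.83-0j),(-0.92+0j)], [0.44+0.00j,(0.39+0j),0.21-0.15j,(0.21+0.15j),0.29+0.00j], [-0.40+0.00j,-0.18+0.00j,(0.28-0.2j),(0.28+0.2j),(0.16+0j)], [0.05+0.00j,0.71+0.00j,(0.28-0.05j),(0.28+0.05j),(0.09+0j)], [-0.80+0.00j,(0.51+0j),(0.15+0.12j),0.15-0.12j,0.18+0.00j]]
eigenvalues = [(-2.35+0j), (5.01+0j), (1.67+0.89j), (1.67-0.89j), (2.12+0j)]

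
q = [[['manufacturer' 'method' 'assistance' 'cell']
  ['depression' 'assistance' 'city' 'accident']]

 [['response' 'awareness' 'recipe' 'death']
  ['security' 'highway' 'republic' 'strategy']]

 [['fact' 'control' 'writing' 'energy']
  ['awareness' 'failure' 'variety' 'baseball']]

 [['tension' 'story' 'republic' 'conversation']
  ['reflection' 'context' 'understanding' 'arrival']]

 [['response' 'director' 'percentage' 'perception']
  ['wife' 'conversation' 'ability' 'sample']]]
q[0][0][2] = 'assistance'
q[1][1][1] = 'highway'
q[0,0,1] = 'method'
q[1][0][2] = 'recipe'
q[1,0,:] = ['response', 'awareness', 'recipe', 'death']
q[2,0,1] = 'control'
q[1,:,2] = ['recipe', 'republic']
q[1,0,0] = 'response'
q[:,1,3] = ['accident', 'strategy', 'baseball', 'arrival', 'sample']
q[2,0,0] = 'fact'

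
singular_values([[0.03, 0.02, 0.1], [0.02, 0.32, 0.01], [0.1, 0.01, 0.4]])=[0.43, 0.32, 0.0]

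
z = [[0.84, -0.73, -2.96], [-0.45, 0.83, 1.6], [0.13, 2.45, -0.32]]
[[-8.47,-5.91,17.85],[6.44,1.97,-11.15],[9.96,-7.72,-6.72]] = z@[[4.66,3.31,3.95], [4.23,-2.85,-3.48], [3.14,3.64,-4.05]]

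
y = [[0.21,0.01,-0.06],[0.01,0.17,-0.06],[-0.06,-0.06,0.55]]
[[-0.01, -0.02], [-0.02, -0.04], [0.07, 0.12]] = y @ [[-0.02, -0.04], [-0.10, -0.18], [0.11, 0.19]]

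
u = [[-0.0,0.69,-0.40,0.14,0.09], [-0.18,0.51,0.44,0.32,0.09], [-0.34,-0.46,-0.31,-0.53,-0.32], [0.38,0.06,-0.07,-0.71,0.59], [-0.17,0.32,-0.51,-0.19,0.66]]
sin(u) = [[0.03,0.64,-0.39,0.19,0.03], [-0.15,0.53,0.44,0.3,0.11], [-0.38,-0.39,-0.3,-0.45,-0.29], [0.34,0.03,-0.14,-0.7,0.52], [-0.16,0.26,-0.50,-0.15,0.57]]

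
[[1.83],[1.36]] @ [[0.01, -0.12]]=[[0.02, -0.22], [0.01, -0.16]]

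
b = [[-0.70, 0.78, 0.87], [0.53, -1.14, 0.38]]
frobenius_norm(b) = 1.89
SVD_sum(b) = [[-0.64,0.99,0.28], [0.6,-0.92,-0.26]] + [[-0.06, -0.21, 0.59], [-0.07, -0.22, 0.64]]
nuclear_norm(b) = 2.58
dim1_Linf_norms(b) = [0.87, 1.14]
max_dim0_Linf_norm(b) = 1.14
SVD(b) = [[-0.73, 0.68],  [0.68, 0.73]] @ diag([1.6498435331051315, 0.9263996525642578]) @ [[0.53, -0.82, -0.23], [-0.1, -0.33, 0.94]]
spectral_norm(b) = 1.65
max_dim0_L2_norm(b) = 1.38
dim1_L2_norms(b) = [1.36, 1.31]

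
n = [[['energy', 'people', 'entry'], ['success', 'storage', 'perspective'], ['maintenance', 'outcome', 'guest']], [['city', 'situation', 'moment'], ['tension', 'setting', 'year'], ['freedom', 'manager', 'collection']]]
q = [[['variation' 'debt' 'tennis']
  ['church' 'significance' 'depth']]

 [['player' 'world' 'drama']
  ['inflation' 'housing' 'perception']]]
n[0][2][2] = 'guest'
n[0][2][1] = 'outcome'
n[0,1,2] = 'perspective'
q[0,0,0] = 'variation'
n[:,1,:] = [['success', 'storage', 'perspective'], ['tension', 'setting', 'year']]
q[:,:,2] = [['tennis', 'depth'], ['drama', 'perception']]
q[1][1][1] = 'housing'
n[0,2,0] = 'maintenance'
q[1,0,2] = 'drama'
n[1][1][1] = 'setting'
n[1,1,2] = 'year'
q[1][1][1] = 'housing'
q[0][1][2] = 'depth'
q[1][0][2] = 'drama'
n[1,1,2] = 'year'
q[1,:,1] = ['world', 'housing']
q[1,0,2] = 'drama'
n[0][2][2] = 'guest'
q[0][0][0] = 'variation'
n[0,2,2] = 'guest'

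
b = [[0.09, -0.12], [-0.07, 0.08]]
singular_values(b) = [0.18, 0.01]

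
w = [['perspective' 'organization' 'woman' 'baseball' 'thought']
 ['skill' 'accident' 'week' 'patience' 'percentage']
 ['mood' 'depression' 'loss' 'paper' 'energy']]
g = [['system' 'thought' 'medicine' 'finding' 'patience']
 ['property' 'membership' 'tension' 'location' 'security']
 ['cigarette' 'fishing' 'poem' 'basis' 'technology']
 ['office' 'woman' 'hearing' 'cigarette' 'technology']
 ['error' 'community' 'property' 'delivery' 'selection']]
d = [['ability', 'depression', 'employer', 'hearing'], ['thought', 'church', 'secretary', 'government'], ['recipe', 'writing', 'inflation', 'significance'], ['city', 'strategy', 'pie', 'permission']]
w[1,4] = 'percentage'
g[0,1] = 'thought'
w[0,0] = 'perspective'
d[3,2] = 'pie'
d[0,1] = 'depression'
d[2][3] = 'significance'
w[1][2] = 'week'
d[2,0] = 'recipe'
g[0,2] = 'medicine'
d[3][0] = 'city'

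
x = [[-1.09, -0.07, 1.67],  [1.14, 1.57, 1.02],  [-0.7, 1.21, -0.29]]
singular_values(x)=[2.27, 1.96, 1.35]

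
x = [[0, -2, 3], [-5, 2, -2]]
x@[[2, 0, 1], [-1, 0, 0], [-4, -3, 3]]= [[-10, -9, 9], [-4, 6, -11]]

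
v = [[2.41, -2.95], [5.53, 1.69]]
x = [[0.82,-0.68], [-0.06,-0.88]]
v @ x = [[2.15, 0.96], [4.43, -5.25]]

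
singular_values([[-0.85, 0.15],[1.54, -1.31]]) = [2.16, 0.41]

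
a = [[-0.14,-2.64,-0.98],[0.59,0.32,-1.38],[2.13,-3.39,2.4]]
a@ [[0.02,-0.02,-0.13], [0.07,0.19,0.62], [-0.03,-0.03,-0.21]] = [[-0.16, -0.47, -1.41], [0.08, 0.09, 0.41], [-0.27, -0.76, -2.88]]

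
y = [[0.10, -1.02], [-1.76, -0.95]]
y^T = [[0.1,-1.76],[-1.02,-0.95]]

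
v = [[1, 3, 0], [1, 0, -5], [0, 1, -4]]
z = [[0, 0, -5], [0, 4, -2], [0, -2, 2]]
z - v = [[-1, -3, -5], [-1, 4, 3], [0, -3, 6]]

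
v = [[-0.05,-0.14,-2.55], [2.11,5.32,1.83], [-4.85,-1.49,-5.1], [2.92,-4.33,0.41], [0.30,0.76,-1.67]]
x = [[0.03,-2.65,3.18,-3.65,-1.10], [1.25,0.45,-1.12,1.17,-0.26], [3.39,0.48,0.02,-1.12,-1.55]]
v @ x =[[-8.82, -1.15, -0.05, 2.87, 4.04], [12.92, -2.32, 0.79, -3.53, -6.54], [-19.30, 9.73, -13.86, 21.67, 13.63], [-3.94, -9.49, 14.14, -16.18, -2.72], [-4.7, -1.25, 0.07, 1.66, 2.06]]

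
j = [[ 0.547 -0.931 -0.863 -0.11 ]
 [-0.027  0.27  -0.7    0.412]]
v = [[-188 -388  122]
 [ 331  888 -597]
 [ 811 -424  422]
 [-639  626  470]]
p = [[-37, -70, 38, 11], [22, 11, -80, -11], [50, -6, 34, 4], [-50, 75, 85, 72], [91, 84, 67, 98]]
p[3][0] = -50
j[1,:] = [-0.027, 0.27, -0.7, 0.412]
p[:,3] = [11, -11, 4, 72, 98]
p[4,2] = 67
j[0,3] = -0.11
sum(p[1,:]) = -58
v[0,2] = 122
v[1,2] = -597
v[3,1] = 626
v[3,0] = -639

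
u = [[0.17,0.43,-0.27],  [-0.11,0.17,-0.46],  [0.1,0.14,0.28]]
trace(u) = 0.62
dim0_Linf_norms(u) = [0.17, 0.43, 0.46]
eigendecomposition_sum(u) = [[0.06+0.11j, 0.25+0.02j, -0.08+0.35j], [(-0.05+0.08j), (0.07+0.16j), -0.25+0.07j], [0.06-0.00j, (0.06-0.1j), (0.12+0.11j)]] + [[(0.06-0.11j), (0.25-0.02j), (-0.08-0.35j)], [(-0.05-0.08j), (0.07-0.16j), (-0.25-0.07j)], [(0.06+0j), (0.06+0.1j), 0.12-0.11j]] + [[(0.05-0j), -0.07-0.00j, (-0.11-0j)], [-0.02+0.00j, (0.02+0j), 0.04+0.00j], [-0.01+0.00j, 0.02+0.00j, (0.03+0j)]]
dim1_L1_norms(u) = [0.87, 0.74, 0.52]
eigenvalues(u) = [(0.26+0.38j), (0.26-0.38j), (0.1+0j)]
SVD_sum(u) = [[0.01,0.26,-0.39], [0.01,0.26,-0.39], [-0.00,-0.08,0.13]] + [[0.13,0.18,0.13],[-0.08,-0.11,-0.08],[0.15,0.2,0.14]] + [[0.02, -0.01, -0.01], [-0.04, 0.02, 0.01], [-0.04, 0.02, 0.01]]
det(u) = 0.02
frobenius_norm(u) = 0.80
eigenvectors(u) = [[-0.76+0.00j, -0.76-0.00j, -0.91+0.00j],[(-0.26-0.48j), (-0.26+0.48j), (0.31+0j)],[-0.16+0.31j, -0.16-0.31j, 0.27+0.00j]]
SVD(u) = [[-0.69, 0.61, -0.39],[-0.69, -0.39, 0.61],[0.22, 0.69, 0.69]] @ diag([0.6830158412055698, 0.41864724328417435, 0.07432258306066139]) @ [[-0.03,-0.56,0.83], [0.52,0.7,0.49], [-0.86,0.44,0.27]]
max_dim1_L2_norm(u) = 0.54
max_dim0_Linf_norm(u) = 0.46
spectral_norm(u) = 0.68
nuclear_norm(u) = 1.18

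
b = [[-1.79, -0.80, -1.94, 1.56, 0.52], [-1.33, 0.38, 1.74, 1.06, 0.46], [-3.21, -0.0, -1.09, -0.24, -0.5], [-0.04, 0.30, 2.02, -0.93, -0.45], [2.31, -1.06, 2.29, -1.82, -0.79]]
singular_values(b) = [5.8, 3.04, 2.17, 1.27, 0.0]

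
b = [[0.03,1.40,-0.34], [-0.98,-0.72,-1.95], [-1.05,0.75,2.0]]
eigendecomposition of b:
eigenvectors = [[(0.1+0.61j), (0.1-0.61j), -0.41+0.00j],  [(-0.73+0j), (-0.73-0j), -0.42+0.00j],  [(0.06+0.31j), 0.06-0.31j, 0.81+0.00j]]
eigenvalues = [(-0.42+1.64j), (-0.42-1.64j), (2.14+0j)]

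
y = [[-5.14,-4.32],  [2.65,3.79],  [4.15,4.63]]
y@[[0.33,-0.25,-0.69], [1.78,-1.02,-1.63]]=[[-9.39, 5.69, 10.59], [7.62, -4.53, -8.01], [9.61, -5.76, -10.41]]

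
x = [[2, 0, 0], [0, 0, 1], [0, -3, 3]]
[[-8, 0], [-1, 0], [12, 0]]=x@[[-4, 0], [-5, 0], [-1, 0]]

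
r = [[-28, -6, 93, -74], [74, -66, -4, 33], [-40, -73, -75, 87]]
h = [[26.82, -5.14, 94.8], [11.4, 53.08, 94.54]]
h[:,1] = [-5.14, 53.08]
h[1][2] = 94.54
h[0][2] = 94.8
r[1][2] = -4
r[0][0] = -28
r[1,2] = -4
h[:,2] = [94.8, 94.54]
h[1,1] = 53.08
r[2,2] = -75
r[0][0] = -28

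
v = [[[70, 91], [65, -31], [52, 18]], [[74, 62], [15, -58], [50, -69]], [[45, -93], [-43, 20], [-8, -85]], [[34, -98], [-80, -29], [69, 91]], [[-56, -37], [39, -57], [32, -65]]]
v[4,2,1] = -65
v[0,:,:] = [[70, 91], [65, -31], [52, 18]]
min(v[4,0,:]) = -56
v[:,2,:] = [[52, 18], [50, -69], [-8, -85], [69, 91], [32, -65]]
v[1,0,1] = 62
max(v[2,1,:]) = 20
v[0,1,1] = -31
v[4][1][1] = -57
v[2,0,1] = -93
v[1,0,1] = 62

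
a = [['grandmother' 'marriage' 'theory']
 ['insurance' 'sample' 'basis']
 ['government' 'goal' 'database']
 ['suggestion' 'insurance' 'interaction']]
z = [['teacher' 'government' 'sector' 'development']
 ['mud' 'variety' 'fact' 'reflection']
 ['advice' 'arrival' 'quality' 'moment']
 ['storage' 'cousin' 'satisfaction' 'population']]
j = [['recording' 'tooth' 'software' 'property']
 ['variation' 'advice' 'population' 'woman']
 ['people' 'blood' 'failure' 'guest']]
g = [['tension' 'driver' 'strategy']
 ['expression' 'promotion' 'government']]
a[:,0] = ['grandmother', 'insurance', 'government', 'suggestion']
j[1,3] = 'woman'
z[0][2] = 'sector'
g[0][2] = 'strategy'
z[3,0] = 'storage'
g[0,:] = ['tension', 'driver', 'strategy']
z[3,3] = 'population'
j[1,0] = 'variation'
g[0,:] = ['tension', 'driver', 'strategy']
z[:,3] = ['development', 'reflection', 'moment', 'population']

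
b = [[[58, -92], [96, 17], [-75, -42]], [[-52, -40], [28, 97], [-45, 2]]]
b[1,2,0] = -45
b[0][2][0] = -75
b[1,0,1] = -40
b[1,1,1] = 97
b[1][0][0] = -52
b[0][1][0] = 96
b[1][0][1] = -40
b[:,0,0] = [58, -52]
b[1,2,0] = -45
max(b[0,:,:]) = 96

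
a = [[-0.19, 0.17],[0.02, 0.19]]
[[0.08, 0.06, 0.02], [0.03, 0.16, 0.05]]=a @ [[-0.25, 0.37, 0.1], [0.17, 0.78, 0.24]]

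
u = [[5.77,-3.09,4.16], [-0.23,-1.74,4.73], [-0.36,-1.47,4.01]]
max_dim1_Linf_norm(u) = 5.77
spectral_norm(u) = 9.14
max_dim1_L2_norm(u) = 7.76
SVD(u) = [[-0.79, 0.61, 0.02],  [-0.47, -0.59, -0.66],  [-0.39, -0.53, 0.75]] @ diag([9.13981559231163, 4.520364746690908, 0.025951790134553503]) @ [[-0.47, 0.42, -0.77], [0.85, -0.02, -0.53], [-0.23, -0.91, -0.35]]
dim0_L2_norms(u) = [5.79, 3.84, 7.47]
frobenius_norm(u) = 10.20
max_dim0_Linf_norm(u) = 5.77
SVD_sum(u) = [[3.44, -3.05, 5.61], [2.03, -1.80, 3.32], [1.68, -1.49, 2.75]] + [[2.33,-0.04,-1.45], [-2.26,0.04,1.41], [-2.04,0.04,1.27]] + [[-0.00, -0.00, -0.00],[0.0, 0.02, 0.01],[-0.0, -0.02, -0.01]]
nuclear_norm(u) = 13.69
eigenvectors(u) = [[-0.99, -0.11, -0.23], [0.11, 0.75, -0.90], [0.12, 0.65, -0.36]]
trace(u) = 8.04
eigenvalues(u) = [5.6, 2.36, 0.08]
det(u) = 1.07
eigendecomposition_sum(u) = [[5.83, -3.45, 4.99], [-0.65, 0.38, -0.55], [-0.72, 0.43, -0.62]] + [[-0.06, 0.33, -0.78], [0.42, -2.28, 5.46], [0.36, -1.96, 4.7]] + [[-0.00, 0.04, -0.05], [-0.01, 0.15, -0.18], [-0.00, 0.06, -0.07]]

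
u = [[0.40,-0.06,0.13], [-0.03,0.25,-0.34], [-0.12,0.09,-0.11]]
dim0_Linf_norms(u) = [0.4, 0.25, 0.34]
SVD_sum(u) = [[0.22, -0.16, 0.23], [-0.22, 0.15, -0.23], [-0.11, 0.08, -0.12]] + [[0.18, 0.09, -0.11], [0.19, 0.10, -0.11], [-0.0, -0.0, 0.00]] + [[-0.00, 0.0, 0.0], [0.0, -0.0, -0.0], [-0.00, 0.01, 0.01]]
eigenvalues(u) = [0.35, 0.05, 0.13]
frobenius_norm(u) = 0.63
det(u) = 0.00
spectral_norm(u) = 0.53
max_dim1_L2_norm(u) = 0.42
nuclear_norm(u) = 0.88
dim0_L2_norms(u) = [0.42, 0.27, 0.38]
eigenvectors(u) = [[-0.93,-0.04,-0.05],[-0.32,0.87,-0.94],[0.18,0.50,-0.33]]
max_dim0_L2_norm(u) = 0.42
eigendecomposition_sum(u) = [[0.42, -0.09, 0.18], [0.14, -0.03, 0.06], [-0.08, 0.02, -0.03]] + [[-0.00, 0.00, -0.01], [0.09, -0.1, 0.27], [0.05, -0.06, 0.16]] + [[-0.01,0.02,-0.04], [-0.26,0.38,-0.68], [-0.09,0.13,-0.23]]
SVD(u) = [[-0.67,-0.69,0.26], [0.66,-0.72,-0.23], [0.35,0.02,0.94]] @ diag([0.5341348970742642, 0.32953275049491915, 0.014424911740411524]) @ [[-0.62, 0.44, -0.65], [-0.78, -0.41, 0.46], [-0.07, 0.80, 0.6]]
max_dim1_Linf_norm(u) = 0.4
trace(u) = 0.54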